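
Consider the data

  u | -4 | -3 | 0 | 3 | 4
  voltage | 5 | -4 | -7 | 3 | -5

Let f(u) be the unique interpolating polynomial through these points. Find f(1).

-85/42

L_0(1) = (4)·(1)·(-2)·(-3)/[(-1)·(-4)·(-7)·(-8)] = 3/28
L_1(1) = (5)·(1)·(-2)·(-3)/[(1)·(-3)·(-6)·(-7)] = -5/21
L_2(1) = (5)·(4)·(-2)·(-3)/[(4)·(3)·(-3)·(-4)] = 5/6
L_3(1) = (5)·(4)·(1)·(-3)/[(7)·(6)·(3)·(-1)] = 10/21
L_4(1) = (5)·(4)·(1)·(-2)/[(8)·(7)·(4)·(1)] = -5/28
Sum: 5·(3/28) + (-4)·(-5/21) + (-7)·(5/6) + 3·(10/21) + (-5)·(-5/28) = -85/42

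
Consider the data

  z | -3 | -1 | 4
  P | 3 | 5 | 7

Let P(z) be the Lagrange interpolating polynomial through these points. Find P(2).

47/7

Evaluate each Lagrange basis at z = 2:
L_0(2) = (3)·(-2)/[(-2)·(-7)] = -3/7
L_1(2) = (5)·(-2)/[(2)·(-5)] = 1
L_2(2) = (5)·(3)/[(7)·(5)] = 3/7
Sum: 3·(-3/7) + 5·(1) + 7·(3/7) = 47/7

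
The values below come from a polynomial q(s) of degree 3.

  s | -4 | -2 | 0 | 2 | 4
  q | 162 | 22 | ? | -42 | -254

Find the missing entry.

The 4 known values determine q uniquely (degree ≤ 3).
L_0(0) = (2)·(-2)·(-4)/[(-2)·(-6)·(-8)] = -1/6
L_1(0) = (4)·(-2)·(-4)/[(2)·(-4)·(-6)] = 2/3
L_2(0) = (4)·(2)·(-4)/[(6)·(4)·(-2)] = 2/3
L_3(0) = (4)·(2)·(-2)/[(8)·(6)·(2)] = -1/6
Sum: 162·(-1/6) + 22·(2/3) + (-42)·(2/3) + (-254)·(-1/6) = 2

2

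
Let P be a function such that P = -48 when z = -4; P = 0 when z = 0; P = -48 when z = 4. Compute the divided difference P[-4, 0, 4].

-3

P[-4,0] = (0 - (-48)) / (0 - (-4)) = 12
P[0,4] = (-48 - 0) / (4 - 0) = -12
P[-4,0,4] = (-12 - 12) / (4 - (-4)) = -3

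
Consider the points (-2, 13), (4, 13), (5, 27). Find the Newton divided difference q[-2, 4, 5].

2

q[-2,4] = (13 - 13) / (4 - (-2)) = 0
q[4,5] = (27 - 13) / (5 - 4) = 14
q[-2,4,5] = (14 - 0) / (5 - (-2)) = 2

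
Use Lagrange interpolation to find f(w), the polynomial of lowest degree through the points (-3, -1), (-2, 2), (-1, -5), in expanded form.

f(w) = -5w^2 - 22w - 22

Build the Lagrange basis polynomials:
L_0(w) = (w + 2)(w + 1) / [2] = (1/2)w^2 + (3/2)w + 1
L_1(w) = (w + 3)(w + 1) / [-1] = -w^2 - 4w - 3
L_2(w) = (w + 3)(w + 2) / [2] = (1/2)w^2 + (5/2)w + 3
f(w) = (-1)·L_0 + 2·L_1 + (-5)·L_2
  (-1)·L_0(w) = -(1/2)w^2 - (3/2)w - 1
  2·L_1(w) = -2w^2 - 8w - 6
  (-5)·L_2(w) = -(5/2)w^2 - (25/2)w - 15
Adding term by term: -5w^2 - 22w - 22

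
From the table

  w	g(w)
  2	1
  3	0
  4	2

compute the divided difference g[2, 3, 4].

g[2,3] = (0 - 1) / (3 - 2) = -1
g[3,4] = (2 - 0) / (4 - 3) = 2
g[2,3,4] = (2 - (-1)) / (4 - 2) = 3/2

3/2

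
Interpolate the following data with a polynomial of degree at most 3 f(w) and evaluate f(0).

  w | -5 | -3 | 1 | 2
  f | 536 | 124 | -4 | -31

1

L_0(0) = (3)·(-1)·(-2)/[(-2)·(-6)·(-7)] = -1/14
L_1(0) = (5)·(-1)·(-2)/[(2)·(-4)·(-5)] = 1/4
L_2(0) = (5)·(3)·(-2)/[(6)·(4)·(-1)] = 5/4
L_3(0) = (5)·(3)·(-1)/[(7)·(5)·(1)] = -3/7
Sum: 536·(-1/14) + 124·(1/4) + (-4)·(5/4) + (-31)·(-3/7) = 1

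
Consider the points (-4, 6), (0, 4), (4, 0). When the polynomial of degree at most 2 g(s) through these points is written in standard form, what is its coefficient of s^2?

-1/16

Build the Lagrange basis polynomials:
L_0(s) = s(s - 4) / [32] = (1/32)s^2 - (1/8)s
L_1(s) = (s + 4)(s - 4) / [-16] = -(1/16)s^2 + 1
L_2(s) = (s + 4)s / [32] = (1/32)s^2 + (1/8)s
g(s) = 6·L_0 + 4·L_1 + 0·L_2
Only the coefficient of s^2 is needed; take it from each L_i and combine:
6·(1/32) + 4·(-1/16) + 0·(1/32) = -1/16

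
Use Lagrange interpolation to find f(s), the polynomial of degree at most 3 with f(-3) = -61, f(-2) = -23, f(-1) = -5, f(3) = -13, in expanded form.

L_0(s) = (s + 2)(s + 1)(s - 3) / [-12] = -(1/12)s^3 + (7/12)s + 1/2
L_1(s) = (s + 3)(s + 1)(s - 3) / [5] = (1/5)s^3 + (1/5)s^2 - (9/5)s - 9/5
L_2(s) = (s + 3)(s + 2)(s - 3) / [-8] = -(1/8)s^3 - (1/4)s^2 + (9/8)s + 9/4
L_3(s) = (s + 3)(s + 2)(s + 1) / [120] = (1/120)s^3 + (1/20)s^2 + (11/120)s + 1/20
f(s) = (-61)·L_0 + (-23)·L_1 + (-5)·L_2 + (-13)·L_3
  (-61)·L_0(s) = (61/12)s^3 - (427/12)s - 61/2
  (-23)·L_1(s) = -(23/5)s^3 - (23/5)s^2 + (207/5)s + 207/5
  (-5)·L_2(s) = (5/8)s^3 + (5/4)s^2 - (45/8)s - 45/4
  (-13)·L_3(s) = -(13/120)s^3 - (13/20)s^2 - (143/120)s - 13/20
Adding term by term: s^3 - 4s^2 - s - 1

f(s) = s^3 - 4s^2 - s - 1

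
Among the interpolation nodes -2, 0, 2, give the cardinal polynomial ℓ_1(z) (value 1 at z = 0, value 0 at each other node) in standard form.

ℓ_1(z) = -(1/4)z^2 + 1

ℓ_1(z) = (z + 2)(z - 2) / [(2)·(-2)]
       = (z^2 - 4) / (-4)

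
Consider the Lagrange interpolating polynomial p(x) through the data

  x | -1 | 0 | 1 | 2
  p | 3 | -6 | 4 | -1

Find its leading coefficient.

-17/3

The leading coefficient equals the top divided difference p[-1,0,1,2].
p[-1,0] = (-6 - 3) / (0 - (-1)) = -9
p[0,1] = (4 - (-6)) / (1 - 0) = 10
p[1,2] = (-1 - 4) / (2 - 1) = -5
p[-1,0,1] = (10 - (-9)) / (1 - (-1)) = 19/2
p[0,1,2] = (-5 - 10) / (2 - 0) = -15/2
p[-1,0,1,2] = (-15/2 - 19/2) / (2 - (-1)) = -17/3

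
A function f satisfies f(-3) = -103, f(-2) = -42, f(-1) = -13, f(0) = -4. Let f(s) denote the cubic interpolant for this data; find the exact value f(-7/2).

-597/4

L_0(-7/2) = (-3/2)·(-5/2)·(-7/2)/[(-1)·(-2)·(-3)] = 35/16
L_1(-7/2) = (-1/2)·(-5/2)·(-7/2)/[(1)·(-1)·(-2)] = -35/16
L_2(-7/2) = (-1/2)·(-3/2)·(-7/2)/[(2)·(1)·(-1)] = 21/16
L_3(-7/2) = (-1/2)·(-3/2)·(-5/2)/[(3)·(2)·(1)] = -5/16
Sum: (-103)·(35/16) + (-42)·(-35/16) + (-13)·(21/16) + (-4)·(-5/16) = -597/4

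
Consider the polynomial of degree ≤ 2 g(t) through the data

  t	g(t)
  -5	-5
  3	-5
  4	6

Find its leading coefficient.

11/9

The leading coefficient equals the top divided difference g[-5,3,4].
g[-5,3] = (-5 - (-5)) / (3 - (-5)) = 0
g[3,4] = (6 - (-5)) / (4 - 3) = 11
g[-5,3,4] = (11 - 0) / (4 - (-5)) = 11/9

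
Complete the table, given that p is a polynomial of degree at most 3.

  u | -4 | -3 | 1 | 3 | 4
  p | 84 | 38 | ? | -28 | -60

-6

The 4 known values determine p uniquely (degree ≤ 3).
Evaluate each Lagrange basis at u = 1:
L_0(1) = (4)·(-2)·(-3)/[(-1)·(-7)·(-8)] = -3/7
L_1(1) = (5)·(-2)·(-3)/[(1)·(-6)·(-7)] = 5/7
L_2(1) = (5)·(4)·(-3)/[(7)·(6)·(-1)] = 10/7
L_3(1) = (5)·(4)·(-2)/[(8)·(7)·(1)] = -5/7
Sum: 84·(-3/7) + 38·(5/7) + (-28)·(10/7) + (-60)·(-5/7) = -6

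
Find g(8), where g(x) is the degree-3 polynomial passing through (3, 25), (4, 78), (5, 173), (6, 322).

830

Evaluate each Lagrange basis at x = 8:
L_0(8) = (4)·(3)·(2)/[(-1)·(-2)·(-3)] = -4
L_1(8) = (5)·(3)·(2)/[(1)·(-1)·(-2)] = 15
L_2(8) = (5)·(4)·(2)/[(2)·(1)·(-1)] = -20
L_3(8) = (5)·(4)·(3)/[(3)·(2)·(1)] = 10
Sum: 25·(-4) + 78·(15) + 173·(-20) + 322·(10) = 830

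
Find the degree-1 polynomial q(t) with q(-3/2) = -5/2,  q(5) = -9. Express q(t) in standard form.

q(t) = -t - 4

Build the Lagrange basis polynomials:
L_0(t) = (t - 5) / [-13/2] = -(2/13)t + 10/13
L_1(t) = (t + 3/2) / [13/2] = (2/13)t + 3/13
q(t) = (-5/2)·L_0 + (-9)·L_1
  (-5/2)·L_0(t) = (5/13)t - 25/13
  (-9)·L_1(t) = -(18/13)t - 27/13
Adding term by term: -t - 4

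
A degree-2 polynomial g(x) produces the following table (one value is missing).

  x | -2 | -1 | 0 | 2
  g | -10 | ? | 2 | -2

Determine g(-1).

The 3 known values determine g uniquely (degree ≤ 2).
L_0(-1) = (-1)·(-3)/[(-2)·(-4)] = 3/8
L_1(-1) = (1)·(-3)/[(2)·(-2)] = 3/4
L_2(-1) = (1)·(-1)/[(4)·(2)] = -1/8
Sum: (-10)·(3/8) + 2·(3/4) + (-2)·(-1/8) = -2

-2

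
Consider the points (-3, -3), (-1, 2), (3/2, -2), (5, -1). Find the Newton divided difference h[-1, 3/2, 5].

h[-1,3/2] = (-2 - 2) / (3/2 - (-1)) = -8/5
h[3/2,5] = (-1 - (-2)) / (5 - 3/2) = 2/7
h[-1,3/2,5] = (2/7 - (-8/5)) / (5 - (-1)) = 11/35

11/35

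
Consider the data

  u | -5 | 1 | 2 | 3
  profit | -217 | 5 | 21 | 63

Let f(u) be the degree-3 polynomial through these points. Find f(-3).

-39

Evaluate each Lagrange basis at u = -3:
L_0(-3) = (-4)·(-5)·(-6)/[(-6)·(-7)·(-8)] = 5/14
L_1(-3) = (2)·(-5)·(-6)/[(6)·(-1)·(-2)] = 5
L_2(-3) = (2)·(-4)·(-6)/[(7)·(1)·(-1)] = -48/7
L_3(-3) = (2)·(-4)·(-5)/[(8)·(2)·(1)] = 5/2
Sum: (-217)·(5/14) + 5·(5) + 21·(-48/7) + 63·(5/2) = -39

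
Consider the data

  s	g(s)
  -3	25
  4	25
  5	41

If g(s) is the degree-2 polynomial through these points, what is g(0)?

Evaluate each Lagrange basis at s = 0:
L_0(0) = (-4)·(-5)/[(-7)·(-8)] = 5/14
L_1(0) = (3)·(-5)/[(7)·(-1)] = 15/7
L_2(0) = (3)·(-4)/[(8)·(1)] = -3/2
Sum: 25·(5/14) + 25·(15/7) + 41·(-3/2) = 1

1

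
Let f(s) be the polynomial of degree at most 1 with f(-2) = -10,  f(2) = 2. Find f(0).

Evaluate each Lagrange basis at s = 0:
L_0(0) = (-2)/[(-4)] = 1/2
L_1(0) = (2)/[(4)] = 1/2
Sum: (-10)·(1/2) + 2·(1/2) = -4

-4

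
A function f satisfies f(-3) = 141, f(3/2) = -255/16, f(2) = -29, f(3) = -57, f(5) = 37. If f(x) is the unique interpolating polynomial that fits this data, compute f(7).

851

L_0(7) = (11/2)·(5)·(4)·(2)/[(-9/2)·(-5)·(-6)·(-8)] = 11/54
L_1(7) = (10)·(5)·(4)·(2)/[(9/2)·(-1/2)·(-3/2)·(-7/2)] = -6400/189
L_2(7) = (10)·(11/2)·(4)·(2)/[(5)·(1/2)·(-1)·(-3)] = 176/3
L_3(7) = (10)·(11/2)·(5)·(2)/[(6)·(3/2)·(1)·(-2)] = -275/9
L_4(7) = (10)·(11/2)·(5)·(4)/[(8)·(7/2)·(3)·(2)] = 275/42
Sum: 141·(11/54) + (-255/16)·(-6400/189) + (-29)·(176/3) + (-57)·(-275/9) + 37·(275/42) = 851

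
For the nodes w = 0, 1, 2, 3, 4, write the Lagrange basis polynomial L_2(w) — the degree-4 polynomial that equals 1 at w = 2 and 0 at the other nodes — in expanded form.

L_2(w) = w(w - 1)(w - 3)(w - 4) / [(2)·(1)·(-1)·(-2)]
       = (w^4 - 8w^3 + 19w^2 - 12w) / (4)

L_2(w) = (1/4)w^4 - 2w^3 + (19/4)w^2 - 3w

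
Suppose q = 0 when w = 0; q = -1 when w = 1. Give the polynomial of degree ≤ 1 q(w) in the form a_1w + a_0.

q(w) = -w

Build the Lagrange basis polynomials:
L_0(w) = (w - 1) / [-1] = -w + 1
L_1(w) = w / [1] = w
q(w) = 0·L_0 + (-1)·L_1
  0·L_0(w) = 0
  (-1)·L_1(w) = -w
Adding term by term: -w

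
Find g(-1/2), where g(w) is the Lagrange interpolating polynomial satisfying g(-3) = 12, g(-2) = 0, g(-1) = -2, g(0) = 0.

-9/8

Evaluate each Lagrange basis at w = -1/2:
L_0(-1/2) = (3/2)·(1/2)·(-1/2)/[(-1)·(-2)·(-3)] = 1/16
L_1(-1/2) = (5/2)·(1/2)·(-1/2)/[(1)·(-1)·(-2)] = -5/16
L_2(-1/2) = (5/2)·(3/2)·(-1/2)/[(2)·(1)·(-1)] = 15/16
L_3(-1/2) = (5/2)·(3/2)·(1/2)/[(3)·(2)·(1)] = 5/16
Sum: 12·(1/16) + 0 + (-2)·(15/16) + 0 = -9/8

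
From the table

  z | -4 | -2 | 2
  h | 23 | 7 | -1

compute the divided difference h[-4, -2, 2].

h[-4,-2] = (7 - 23) / (-2 - (-4)) = -8
h[-2,2] = (-1 - 7) / (2 - (-2)) = -2
h[-4,-2,2] = (-2 - (-8)) / (2 - (-4)) = 1

1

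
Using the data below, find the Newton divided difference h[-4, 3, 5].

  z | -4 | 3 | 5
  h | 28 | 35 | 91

3

h[-4,3] = (35 - 28) / (3 - (-4)) = 1
h[3,5] = (91 - 35) / (5 - 3) = 28
h[-4,3,5] = (28 - 1) / (5 - (-4)) = 3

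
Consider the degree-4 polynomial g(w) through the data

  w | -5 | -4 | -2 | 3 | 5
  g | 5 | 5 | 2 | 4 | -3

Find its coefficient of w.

1409/2520

Build the Lagrange basis polynomials:
L_0(w) = (w + 4)(w + 2)(w - 3)(w - 5) / [240] = (1/240)w^4 - (1/120)w^3 - (5/48)w^2 + (13/120)w + 1/2
L_1(w) = (w + 5)(w + 2)(w - 3)(w - 5) / [-126] = -(1/126)w^4 + (1/126)w^3 + (31/126)w^2 - (25/126)w - 25/21
L_2(w) = (w + 5)(w + 4)(w - 3)(w - 5) / [210] = (1/210)w^4 + (1/210)w^3 - (37/210)w^2 - (5/42)w + 10/7
L_3(w) = (w + 5)(w + 4)(w + 2)(w - 5) / [-560] = -(1/560)w^4 - (3/280)w^3 + (17/560)w^2 + (15/56)w + 5/14
L_4(w) = (w + 5)(w + 4)(w + 2)(w - 3) / [1260] = (1/1260)w^4 + (2/315)w^3 + (1/252)w^2 - (37/630)w - 2/21
g(w) = 5·L_0 + 5·L_1 + 2·L_2 + 4·L_3 + (-3)·L_4
Only the coefficient of w is needed; take it from each L_i and combine:
5·(13/120) + 5·(-25/126) + 2·(-5/42) + 4·(15/56) + (-3)·(-37/630) = 1409/2520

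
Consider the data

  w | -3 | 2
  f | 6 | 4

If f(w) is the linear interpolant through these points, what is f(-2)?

28/5

Evaluate each Lagrange basis at w = -2:
L_0(-2) = (-4)/[(-5)] = 4/5
L_1(-2) = (1)/[(5)] = 1/5
Sum: 6·(4/5) + 4·(1/5) = 28/5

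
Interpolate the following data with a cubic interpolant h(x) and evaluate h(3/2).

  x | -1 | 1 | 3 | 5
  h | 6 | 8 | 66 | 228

Using Newton's divided-difference form:
h[-1,1] = (8 - 6) / (1 - (-1)) = 1
h[1,3] = (66 - 8) / (3 - 1) = 29
h[3,5] = (228 - 66) / (5 - 3) = 81
h[-1,1,3] = (29 - 1) / (3 - (-1)) = 7
h[1,3,5] = (81 - 29) / (5 - 1) = 13
h[-1,1,3,5] = (13 - 7) / (5 - (-1)) = 1
h(3/2) = 6 + 1·(5/2) + 7·(5/2)·(1/2) + 1·(5/2)·(1/2)·(-3/2) = 123/8

123/8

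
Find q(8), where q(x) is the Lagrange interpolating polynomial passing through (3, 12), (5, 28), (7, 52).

67

Evaluate each Lagrange basis at x = 8:
L_0(8) = (3)·(1)/[(-2)·(-4)] = 3/8
L_1(8) = (5)·(1)/[(2)·(-2)] = -5/4
L_2(8) = (5)·(3)/[(4)·(2)] = 15/8
Sum: 12·(3/8) + 28·(-5/4) + 52·(15/8) = 67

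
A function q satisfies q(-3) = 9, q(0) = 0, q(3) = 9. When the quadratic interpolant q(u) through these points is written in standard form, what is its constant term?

0

Build the Lagrange basis polynomials:
L_0(u) = u(u - 3) / [18] = (1/18)u^2 - (1/6)u
L_1(u) = (u + 3)(u - 3) / [-9] = -(1/9)u^2 + 1
L_2(u) = (u + 3)u / [18] = (1/18)u^2 + (1/6)u
q(u) = 9·L_0 + 0·L_1 + 9·L_2
Only the constant term is needed; take it from each L_i and combine:
9·(0) + 0·(1) + 9·(0) = 0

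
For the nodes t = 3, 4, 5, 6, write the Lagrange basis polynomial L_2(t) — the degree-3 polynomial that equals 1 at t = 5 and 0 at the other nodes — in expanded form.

L_2(t) = (t - 3)(t - 4)(t - 6) / [(2)·(1)·(-1)]
       = (t^3 - 13t^2 + 54t - 72) / (-2)

L_2(t) = -(1/2)t^3 + (13/2)t^2 - 27t + 36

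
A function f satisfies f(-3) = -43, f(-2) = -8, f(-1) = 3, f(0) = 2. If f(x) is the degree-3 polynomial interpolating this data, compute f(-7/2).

-293/4

Using Newton's divided-difference form:
f[-3,-2] = (-8 - (-43)) / (-2 - (-3)) = 35
f[-2,-1] = (3 - (-8)) / (-1 - (-2)) = 11
f[-1,0] = (2 - 3) / (0 - (-1)) = -1
f[-3,-2,-1] = (11 - 35) / (-1 - (-3)) = -12
f[-2,-1,0] = (-1 - 11) / (0 - (-2)) = -6
f[-3,-2,-1,0] = (-6 - (-12)) / (0 - (-3)) = 2
f(-7/2) = -43 + 35·(-1/2) + (-12)·(-1/2)·(-3/2) + 2·(-1/2)·(-3/2)·(-5/2) = -293/4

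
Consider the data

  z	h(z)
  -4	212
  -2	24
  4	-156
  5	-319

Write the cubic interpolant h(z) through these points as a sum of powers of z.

h(z) = -3z^3 + 2z^2 + 2z - 4

Build the Lagrange basis polynomials:
L_0(z) = (z + 2)(z - 4)(z - 5) / [-144] = -(1/144)z^3 + (7/144)z^2 - (1/72)z - 5/18
L_1(z) = (z + 4)(z - 4)(z - 5) / [84] = (1/84)z^3 - (5/84)z^2 - (4/21)z + 20/21
L_2(z) = (z + 4)(z + 2)(z - 5) / [-48] = -(1/48)z^3 - (1/48)z^2 + (11/24)z + 5/6
L_3(z) = (z + 4)(z + 2)(z - 4) / [63] = (1/63)z^3 + (2/63)z^2 - (16/63)z - 32/63
h(z) = 212·L_0 + 24·L_1 + (-156)·L_2 + (-319)·L_3
  212·L_0(z) = -(53/36)z^3 + (371/36)z^2 - (53/18)z - 530/9
  24·L_1(z) = (2/7)z^3 - (10/7)z^2 - (32/7)z + 160/7
  (-156)·L_2(z) = (13/4)z^3 + (13/4)z^2 - (143/2)z - 130
  (-319)·L_3(z) = -(319/63)z^3 - (638/63)z^2 + (5104/63)z + 10208/63
Adding term by term: -3z^3 + 2z^2 + 2z - 4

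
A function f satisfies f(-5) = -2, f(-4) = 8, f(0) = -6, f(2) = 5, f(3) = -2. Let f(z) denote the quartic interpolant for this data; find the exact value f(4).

L_0(4) = (8)·(4)·(2)·(1)/[(-1)·(-5)·(-7)·(-8)] = 8/35
L_1(4) = (9)·(4)·(2)·(1)/[(1)·(-4)·(-6)·(-7)] = -3/7
L_2(4) = (9)·(8)·(2)·(1)/[(5)·(4)·(-2)·(-3)] = 6/5
L_3(4) = (9)·(8)·(4)·(1)/[(7)·(6)·(2)·(-1)] = -24/7
L_4(4) = (9)·(8)·(4)·(2)/[(8)·(7)·(3)·(1)] = 24/7
Sum: (-2)·(8/35) + 8·(-3/7) + (-6)·(6/5) + 5·(-24/7) + (-2)·(24/7) = -1228/35

-1228/35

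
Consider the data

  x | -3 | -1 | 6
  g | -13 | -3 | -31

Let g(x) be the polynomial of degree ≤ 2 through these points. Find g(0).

L_0(0) = (1)·(-6)/[(-2)·(-9)] = -1/3
L_1(0) = (3)·(-6)/[(2)·(-7)] = 9/7
L_2(0) = (3)·(1)/[(9)·(7)] = 1/21
Sum: (-13)·(-1/3) + (-3)·(9/7) + (-31)·(1/21) = -1

-1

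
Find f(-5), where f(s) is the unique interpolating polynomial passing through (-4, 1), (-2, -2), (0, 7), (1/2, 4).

Evaluate each Lagrange basis at s = -5:
L_0(-5) = (-3)·(-5)·(-11/2)/[(-2)·(-4)·(-9/2)] = 55/24
L_1(-5) = (-1)·(-5)·(-11/2)/[(2)·(-2)·(-5/2)] = -11/4
L_2(-5) = (-1)·(-3)·(-11/2)/[(4)·(2)·(-1/2)] = 33/8
L_3(-5) = (-1)·(-3)·(-5)/[(9/2)·(5/2)·(1/2)] = -8/3
Sum: 1·(55/24) + (-2)·(-11/4) + 7·(33/8) + 4·(-8/3) = 26

26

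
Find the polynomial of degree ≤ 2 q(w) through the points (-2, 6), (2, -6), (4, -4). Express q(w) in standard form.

Build the Lagrange basis polynomials:
L_0(w) = (w - 2)(w - 4) / [24] = (1/24)w^2 - (1/4)w + 1/3
L_1(w) = (w + 2)(w - 4) / [-8] = -(1/8)w^2 + (1/4)w + 1
L_2(w) = (w + 2)(w - 2) / [12] = (1/12)w^2 - 1/3
q(w) = 6·L_0 + (-6)·L_1 + (-4)·L_2
  6·L_0(w) = (1/4)w^2 - (3/2)w + 2
  (-6)·L_1(w) = (3/4)w^2 - (3/2)w - 6
  (-4)·L_2(w) = -(1/3)w^2 + 4/3
Adding term by term: (2/3)w^2 - 3w - 8/3

q(w) = (2/3)w^2 - 3w - 8/3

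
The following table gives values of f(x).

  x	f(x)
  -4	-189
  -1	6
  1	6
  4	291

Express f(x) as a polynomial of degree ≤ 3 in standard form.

f(x) = 4x^3 + 3x^2 - 4x + 3

Newton's divided differences:
f[-4,-1] = (6 - (-189)) / (-1 - (-4)) = 65
f[-1,1] = (6 - 6) / (1 - (-1)) = 0
f[1,4] = (291 - 6) / (4 - 1) = 95
f[-4,-1,1] = (0 - 65) / (1 - (-4)) = -13
f[-1,1,4] = (95 - 0) / (4 - (-1)) = 19
f[-4,-1,1,4] = (19 - (-13)) / (4 - (-4)) = 4
f(x) = -189 + 65·(x + 4) + (-13)·(x + 4)(x + 1) + 4·(x + 4)(x + 1)(x - 1)
Expanding: f(x) = 4x^3 + 3x^2 - 4x + 3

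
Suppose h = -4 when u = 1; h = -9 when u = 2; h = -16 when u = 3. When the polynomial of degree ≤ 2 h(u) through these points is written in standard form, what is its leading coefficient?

The leading coefficient equals the top divided difference h[1,2,3].
h[1,2] = (-9 - (-4)) / (2 - 1) = -5
h[2,3] = (-16 - (-9)) / (3 - 2) = -7
h[1,2,3] = (-7 - (-5)) / (3 - 1) = -1

-1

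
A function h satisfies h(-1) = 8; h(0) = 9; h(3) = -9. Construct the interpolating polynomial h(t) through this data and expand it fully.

Build the Lagrange basis polynomials:
L_0(t) = t(t - 3) / [4] = (1/4)t^2 - (3/4)t
L_1(t) = (t + 1)(t - 3) / [-3] = -(1/3)t^2 + (2/3)t + 1
L_2(t) = (t + 1)t / [12] = (1/12)t^2 + (1/12)t
h(t) = 8·L_0 + 9·L_1 + (-9)·L_2
  8·L_0(t) = 2t^2 - 6t
  9·L_1(t) = -3t^2 + 6t + 9
  (-9)·L_2(t) = -(3/4)t^2 - (3/4)t
Adding term by term: -(7/4)t^2 - (3/4)t + 9

h(t) = -(7/4)t^2 - (3/4)t + 9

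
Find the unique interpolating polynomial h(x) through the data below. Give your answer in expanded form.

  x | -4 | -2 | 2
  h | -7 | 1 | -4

h(x) = -(7/8)x^2 - (5/4)x + 2

Build the Lagrange basis polynomials:
L_0(x) = (x + 2)(x - 2) / [12] = (1/12)x^2 - 1/3
L_1(x) = (x + 4)(x - 2) / [-8] = -(1/8)x^2 - (1/4)x + 1
L_2(x) = (x + 4)(x + 2) / [24] = (1/24)x^2 + (1/4)x + 1/3
h(x) = (-7)·L_0 + 1·L_1 + (-4)·L_2
  (-7)·L_0(x) = -(7/12)x^2 + 7/3
  1·L_1(x) = -(1/8)x^2 - (1/4)x + 1
  (-4)·L_2(x) = -(1/6)x^2 - x - 4/3
Adding term by term: -(7/8)x^2 - (5/4)x + 2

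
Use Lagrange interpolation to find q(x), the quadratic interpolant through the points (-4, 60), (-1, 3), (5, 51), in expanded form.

q(x) = 3x^2 - 4x - 4

L_0(x) = (x + 1)(x - 5) / [27] = (1/27)x^2 - (4/27)x - 5/27
L_1(x) = (x + 4)(x - 5) / [-18] = -(1/18)x^2 + (1/18)x + 10/9
L_2(x) = (x + 4)(x + 1) / [54] = (1/54)x^2 + (5/54)x + 2/27
q(x) = 60·L_0 + 3·L_1 + 51·L_2
  60·L_0(x) = (20/9)x^2 - (80/9)x - 100/9
  3·L_1(x) = -(1/6)x^2 + (1/6)x + 10/3
  51·L_2(x) = (17/18)x^2 + (85/18)x + 34/9
Adding term by term: 3x^2 - 4x - 4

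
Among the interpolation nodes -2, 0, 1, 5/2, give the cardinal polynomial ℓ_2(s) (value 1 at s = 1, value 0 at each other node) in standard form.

ℓ_2(s) = -(2/9)s^3 + (1/9)s^2 + (10/9)s

ℓ_2(s) = (s + 2)s(s - 5/2) / [(3)·(1)·(-3/2)]
       = (s^3 - (1/2)s^2 - 5s) / (-9/2)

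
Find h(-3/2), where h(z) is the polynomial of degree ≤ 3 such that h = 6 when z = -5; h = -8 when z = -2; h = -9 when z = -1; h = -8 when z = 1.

-4993/576

L_0(-3/2) = (1/2)·(-1/2)·(-5/2)/[(-3)·(-4)·(-6)] = -5/576
L_1(-3/2) = (7/2)·(-1/2)·(-5/2)/[(3)·(-1)·(-3)] = 35/72
L_2(-3/2) = (7/2)·(1/2)·(-5/2)/[(4)·(1)·(-2)] = 35/64
L_3(-3/2) = (7/2)·(1/2)·(-1/2)/[(6)·(3)·(2)] = -7/288
Sum: 6·(-5/576) + (-8)·(35/72) + (-9)·(35/64) + (-8)·(-7/288) = -4993/576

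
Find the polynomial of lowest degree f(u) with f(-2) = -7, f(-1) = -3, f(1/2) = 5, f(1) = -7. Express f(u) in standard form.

Build the Lagrange basis polynomials:
L_0(u) = (u + 1)(u - 1/2)(u - 1) / [-15/2] = -(2/15)u^3 + (1/15)u^2 + (2/15)u - 1/15
L_1(u) = (u + 2)(u - 1/2)(u - 1) / [3] = (1/3)u^3 + (1/6)u^2 - (5/6)u + 1/3
L_2(u) = (u + 2)(u + 1)(u - 1) / [-15/8] = -(8/15)u^3 - (16/15)u^2 + (8/15)u + 16/15
L_3(u) = (u + 2)(u + 1)(u - 1/2) / [3] = (1/3)u^3 + (5/6)u^2 + (1/6)u - 1/3
f(u) = (-7)·L_0 + (-3)·L_1 + 5·L_2 + (-7)·L_3
  (-7)·L_0(u) = (14/15)u^3 - (7/15)u^2 - (14/15)u + 7/15
  (-3)·L_1(u) = -u^3 - (1/2)u^2 + (5/2)u - 1
  5·L_2(u) = -(8/3)u^3 - (16/3)u^2 + (8/3)u + 16/3
  (-7)·L_3(u) = -(7/3)u^3 - (35/6)u^2 - (7/6)u + 7/3
Adding term by term: -(76/15)u^3 - (182/15)u^2 + (46/15)u + 107/15

f(u) = -(76/15)u^3 - (182/15)u^2 + (46/15)u + 107/15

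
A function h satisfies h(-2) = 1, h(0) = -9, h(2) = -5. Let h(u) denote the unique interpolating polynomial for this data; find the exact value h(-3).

Evaluate each Lagrange basis at u = -3:
L_0(-3) = (-3)·(-5)/[(-2)·(-4)] = 15/8
L_1(-3) = (-1)·(-5)/[(2)·(-2)] = -5/4
L_2(-3) = (-1)·(-3)/[(4)·(2)] = 3/8
Sum: 1·(15/8) + (-9)·(-5/4) + (-5)·(3/8) = 45/4

45/4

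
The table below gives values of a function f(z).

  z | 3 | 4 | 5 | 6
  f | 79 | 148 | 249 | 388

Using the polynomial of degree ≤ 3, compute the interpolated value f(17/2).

7529/8

Using Newton's divided-difference form:
f[3,4] = (148 - 79) / (4 - 3) = 69
f[4,5] = (249 - 148) / (5 - 4) = 101
f[5,6] = (388 - 249) / (6 - 5) = 139
f[3,4,5] = (101 - 69) / (5 - 3) = 16
f[4,5,6] = (139 - 101) / (6 - 4) = 19
f[3,4,5,6] = (19 - 16) / (6 - 3) = 1
f(17/2) = 79 + 69·(11/2) + 16·(11/2)·(9/2) + 1·(11/2)·(9/2)·(7/2) = 7529/8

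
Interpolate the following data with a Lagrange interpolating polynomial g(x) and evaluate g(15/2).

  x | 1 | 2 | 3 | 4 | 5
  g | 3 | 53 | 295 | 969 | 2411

49789/4

Evaluate each Lagrange basis at x = 15/2:
L_0(15/2) = (11/2)·(9/2)·(7/2)·(5/2)/[(-1)·(-2)·(-3)·(-4)] = 1155/128
L_1(15/2) = (13/2)·(9/2)·(7/2)·(5/2)/[(1)·(-1)·(-2)·(-3)] = -1365/32
L_2(15/2) = (13/2)·(11/2)·(7/2)·(5/2)/[(2)·(1)·(-1)·(-2)] = 5005/64
L_3(15/2) = (13/2)·(11/2)·(9/2)·(5/2)/[(3)·(2)·(1)·(-1)] = -2145/32
L_4(15/2) = (13/2)·(11/2)·(9/2)·(7/2)/[(4)·(3)·(2)·(1)] = 3003/128
Sum: 3·(1155/128) + 53·(-1365/32) + 295·(5005/64) + 969·(-2145/32) + 2411·(3003/128) = 49789/4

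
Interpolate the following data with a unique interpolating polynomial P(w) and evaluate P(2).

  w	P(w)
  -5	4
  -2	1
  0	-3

-43/5

Evaluate each Lagrange basis at w = 2:
L_0(2) = (4)·(2)/[(-3)·(-5)] = 8/15
L_1(2) = (7)·(2)/[(3)·(-2)] = -7/3
L_2(2) = (7)·(4)/[(5)·(2)] = 14/5
Sum: 4·(8/15) + 1·(-7/3) + (-3)·(14/5) = -43/5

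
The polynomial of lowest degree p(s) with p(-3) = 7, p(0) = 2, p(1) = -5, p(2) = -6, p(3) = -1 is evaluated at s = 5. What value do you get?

29/3

Evaluate each Lagrange basis at s = 5:
L_0(5) = (5)·(4)·(3)·(2)/[(-3)·(-4)·(-5)·(-6)] = 1/3
L_1(5) = (8)·(4)·(3)·(2)/[(3)·(-1)·(-2)·(-3)] = -32/3
L_2(5) = (8)·(5)·(3)·(2)/[(4)·(1)·(-1)·(-2)] = 30
L_3(5) = (8)·(5)·(4)·(2)/[(5)·(2)·(1)·(-1)] = -32
L_4(5) = (8)·(5)·(4)·(3)/[(6)·(3)·(2)·(1)] = 40/3
Sum: 7·(1/3) + 2·(-32/3) + (-5)·(30) + (-6)·(-32) + (-1)·(40/3) = 29/3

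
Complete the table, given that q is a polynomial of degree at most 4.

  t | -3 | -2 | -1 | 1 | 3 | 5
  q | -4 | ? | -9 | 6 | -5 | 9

-2005/128

The 5 known values determine q uniquely (degree ≤ 4).
Evaluate each Lagrange basis at t = -2:
L_0(-2) = (-1)·(-3)·(-5)·(-7)/[(-2)·(-4)·(-6)·(-8)] = 35/128
L_1(-2) = (1)·(-3)·(-5)·(-7)/[(2)·(-2)·(-4)·(-6)] = 35/32
L_2(-2) = (1)·(-1)·(-5)·(-7)/[(4)·(2)·(-2)·(-4)] = -35/64
L_3(-2) = (1)·(-1)·(-3)·(-7)/[(6)·(4)·(2)·(-2)] = 7/32
L_4(-2) = (1)·(-1)·(-3)·(-5)/[(8)·(6)·(4)·(2)] = -5/128
Sum: (-4)·(35/128) + (-9)·(35/32) + 6·(-35/64) + (-5)·(7/32) + 9·(-5/128) = -2005/128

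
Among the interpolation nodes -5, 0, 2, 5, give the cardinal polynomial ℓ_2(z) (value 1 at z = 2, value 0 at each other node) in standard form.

ℓ_2(z) = (z + 5)z(z - 5) / [(7)·(2)·(-3)]
       = (z^3 - 25z) / (-42)

ℓ_2(z) = -(1/42)z^3 + (25/42)z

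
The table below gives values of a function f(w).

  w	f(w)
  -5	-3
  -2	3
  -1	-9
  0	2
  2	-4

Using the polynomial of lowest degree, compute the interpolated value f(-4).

Evaluate each Lagrange basis at w = -4:
L_0(-4) = (-2)·(-3)·(-4)·(-6)/[(-3)·(-4)·(-5)·(-7)] = 12/35
L_1(-4) = (1)·(-3)·(-4)·(-6)/[(3)·(-1)·(-2)·(-4)] = 3
L_2(-4) = (1)·(-2)·(-4)·(-6)/[(4)·(1)·(-1)·(-3)] = -4
L_3(-4) = (1)·(-2)·(-3)·(-6)/[(5)·(2)·(1)·(-2)] = 9/5
L_4(-4) = (1)·(-2)·(-3)·(-4)/[(7)·(4)·(3)·(2)] = -1/7
Sum: (-3)·(12/35) + 3·(3) + (-9)·(-4) + 2·(9/5) + (-4)·(-1/7) = 337/7

337/7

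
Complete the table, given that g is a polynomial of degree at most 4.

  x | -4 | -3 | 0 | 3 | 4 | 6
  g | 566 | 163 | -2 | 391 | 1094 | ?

The 5 known values determine g uniquely (degree ≤ 4).
Evaluate each Lagrange basis at x = 6:
L_0(6) = (9)·(6)·(3)·(2)/[(-1)·(-4)·(-7)·(-8)] = 81/56
L_1(6) = (10)·(6)·(3)·(2)/[(1)·(-3)·(-6)·(-7)] = -20/7
L_2(6) = (10)·(9)·(3)·(2)/[(4)·(3)·(-3)·(-4)] = 15/4
L_3(6) = (10)·(9)·(6)·(2)/[(7)·(6)·(3)·(-1)] = -60/7
L_4(6) = (10)·(9)·(6)·(3)/[(8)·(7)·(4)·(1)] = 405/56
Sum: 566·(81/56) + 163·(-20/7) + (-2)·(15/4) + 391·(-60/7) + 1094·(405/56) = 4906

4906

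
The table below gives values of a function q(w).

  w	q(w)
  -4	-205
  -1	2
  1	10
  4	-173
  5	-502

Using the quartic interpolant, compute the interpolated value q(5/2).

Using Newton's divided-difference form:
q[-4,-1] = (2 - (-205)) / (-1 - (-4)) = 69
q[-1,1] = (10 - 2) / (1 - (-1)) = 4
q[1,4] = (-173 - 10) / (4 - 1) = -61
q[4,5] = (-502 - (-173)) / (5 - 4) = -329
q[-4,-1,1] = (4 - 69) / (1 - (-4)) = -13
q[-1,1,4] = (-61 - 4) / (4 - (-1)) = -13
q[1,4,5] = (-329 - (-61)) / (5 - 1) = -67
q[-4,-1,1,4] = (-13 - (-13)) / (4 - (-4)) = 0
q[-1,1,4,5] = (-67 - (-13)) / (5 - (-1)) = -9
q[-4,-1,1,4,5] = (-9 - 0) / (5 - (-4)) = -1
q(5/2) = -205 + 69·(13/2) + (-13)·(13/2)·(7/2) + 0·(13/2)·(7/2)·(3/2) + (-1)·(13/2)·(7/2)·(3/2)·(-3/2) = -17/16

-17/16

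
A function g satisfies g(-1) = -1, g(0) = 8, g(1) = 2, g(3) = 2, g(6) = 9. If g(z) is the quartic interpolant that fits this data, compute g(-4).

Evaluate each Lagrange basis at z = -4:
L_0(-4) = (-4)·(-5)·(-7)·(-10)/[(-1)·(-2)·(-4)·(-7)] = 25
L_1(-4) = (-3)·(-5)·(-7)·(-10)/[(1)·(-1)·(-3)·(-6)] = -175/3
L_2(-4) = (-3)·(-4)·(-7)·(-10)/[(2)·(1)·(-2)·(-5)] = 42
L_3(-4) = (-3)·(-4)·(-5)·(-10)/[(4)·(3)·(2)·(-3)] = -25/3
L_4(-4) = (-3)·(-4)·(-5)·(-7)/[(7)·(6)·(5)·(3)] = 2/3
Sum: (-1)·(25) + 8·(-175/3) + 2·(42) + 2·(-25/3) + 9·(2/3) = -1255/3

-1255/3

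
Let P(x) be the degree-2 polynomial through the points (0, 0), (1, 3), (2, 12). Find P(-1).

3

Using Newton's divided-difference form:
P[0,1] = (3 - 0) / (1 - 0) = 3
P[1,2] = (12 - 3) / (2 - 1) = 9
P[0,1,2] = (9 - 3) / (2 - 0) = 3
P(-1) = 0 + 3·(-1) + 3·(-1)·(-2) = 3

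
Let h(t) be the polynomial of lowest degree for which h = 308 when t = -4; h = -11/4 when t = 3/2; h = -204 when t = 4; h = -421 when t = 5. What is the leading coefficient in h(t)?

L_0(t) = (t - 3/2)(t - 4)(t - 5) / [-396] = -(1/396)t^3 + (7/264)t^2 - (67/792)t + 5/66
L_1(t) = (t + 4)(t - 4)(t - 5) / [385/8] = (8/385)t^3 - (8/77)t^2 - (128/385)t + 128/77
L_2(t) = (t + 4)(t - 3/2)(t - 5) / [-20] = -(1/20)t^3 + (1/8)t^2 + (37/40)t - 3/2
L_3(t) = (t + 4)(t - 3/2)(t - 4) / [63/2] = (2/63)t^3 - (1/21)t^2 - (32/63)t + 16/21
h(t) = 308·L_0 + (-11/4)·L_1 + (-204)·L_2 + (-421)·L_3
Only the coefficient of t^3 is needed; take it from each L_i and combine:
308·(-1/396) + (-11/4)·(8/385) + (-204)·(-1/20) + (-421)·(2/63) = -4

-4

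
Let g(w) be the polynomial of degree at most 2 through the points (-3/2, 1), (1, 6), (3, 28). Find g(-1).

Using Newton's divided-difference form:
g[-3/2,1] = (6 - 1) / (1 - (-3/2)) = 2
g[1,3] = (28 - 6) / (3 - 1) = 11
g[-3/2,1,3] = (11 - 2) / (3 - (-3/2)) = 2
g(-1) = 1 + 2·(1/2) + 2·(1/2)·(-2) = 0

0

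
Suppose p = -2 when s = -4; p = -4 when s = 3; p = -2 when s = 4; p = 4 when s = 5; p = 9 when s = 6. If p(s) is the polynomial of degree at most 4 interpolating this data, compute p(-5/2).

20879/448

L_0(-5/2) = (-11/2)·(-13/2)·(-15/2)·(-17/2)/[(-7)·(-8)·(-9)·(-10)] = 2431/5376
L_1(-5/2) = (3/2)·(-13/2)·(-15/2)·(-17/2)/[(7)·(-1)·(-2)·(-3)] = 3315/224
L_2(-5/2) = (3/2)·(-11/2)·(-15/2)·(-17/2)/[(8)·(1)·(-1)·(-2)] = -8415/256
L_3(-5/2) = (3/2)·(-11/2)·(-13/2)·(-17/2)/[(9)·(2)·(1)·(-1)] = 2431/96
L_4(-5/2) = (3/2)·(-11/2)·(-13/2)·(-15/2)/[(10)·(3)·(2)·(1)] = -429/64
Sum: (-2)·(2431/5376) + (-4)·(3315/224) + (-2)·(-8415/256) + 4·(2431/96) + 9·(-429/64) = 20879/448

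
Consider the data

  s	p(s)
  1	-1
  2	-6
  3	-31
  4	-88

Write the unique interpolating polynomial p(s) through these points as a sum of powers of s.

L_0(s) = (s - 2)(s - 3)(s - 4) / [-6] = -(1/6)s^3 + (3/2)s^2 - (13/3)s + 4
L_1(s) = (s - 1)(s - 3)(s - 4) / [2] = (1/2)s^3 - 4s^2 + (19/2)s - 6
L_2(s) = (s - 1)(s - 2)(s - 4) / [-2] = -(1/2)s^3 + (7/2)s^2 - 7s + 4
L_3(s) = (s - 1)(s - 2)(s - 3) / [6] = (1/6)s^3 - s^2 + (11/6)s - 1
p(s) = (-1)·L_0 + (-6)·L_1 + (-31)·L_2 + (-88)·L_3
  (-1)·L_0(s) = (1/6)s^3 - (3/2)s^2 + (13/3)s - 4
  (-6)·L_1(s) = -3s^3 + 24s^2 - 57s + 36
  (-31)·L_2(s) = (31/2)s^3 - (217/2)s^2 + 217s - 124
  (-88)·L_3(s) = -(44/3)s^3 + 88s^2 - (484/3)s + 88
Adding term by term: -2s^3 + 2s^2 + 3s - 4

p(s) = -2s^3 + 2s^2 + 3s - 4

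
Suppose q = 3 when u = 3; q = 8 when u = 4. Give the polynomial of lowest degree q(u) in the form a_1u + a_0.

Build the Lagrange basis polynomials:
L_0(u) = (u - 4) / [-1] = -u + 4
L_1(u) = (u - 3) / [1] = u - 3
q(u) = 3·L_0 + 8·L_1
  3·L_0(u) = -3u + 12
  8·L_1(u) = 8u - 24
Adding term by term: 5u - 12

q(u) = 5u - 12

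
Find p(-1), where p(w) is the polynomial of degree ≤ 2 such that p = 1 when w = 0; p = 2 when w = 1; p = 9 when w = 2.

Using Newton's divided-difference form:
p[0,1] = (2 - 1) / (1 - 0) = 1
p[1,2] = (9 - 2) / (2 - 1) = 7
p[0,1,2] = (7 - 1) / (2 - 0) = 3
p(-1) = 1 + 1·(-1) + 3·(-1)·(-2) = 6

6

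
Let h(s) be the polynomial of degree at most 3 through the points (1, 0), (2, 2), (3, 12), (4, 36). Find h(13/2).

L_0(13/2) = (9/2)·(7/2)·(5/2)/[(-1)·(-2)·(-3)] = -105/16
L_1(13/2) = (11/2)·(7/2)·(5/2)/[(1)·(-1)·(-2)] = 385/16
L_2(13/2) = (11/2)·(9/2)·(5/2)/[(2)·(1)·(-1)] = -495/16
L_3(13/2) = (11/2)·(9/2)·(7/2)/[(3)·(2)·(1)] = 231/16
Sum: 0 + 2·(385/16) + 12·(-495/16) + 36·(231/16) = 1573/8

1573/8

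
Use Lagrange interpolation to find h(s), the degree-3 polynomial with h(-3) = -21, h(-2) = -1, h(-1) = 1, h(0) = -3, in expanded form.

Build the Lagrange basis polynomials:
L_0(s) = (s + 2)(s + 1)s / [-6] = -(1/6)s^3 - (1/2)s^2 - (1/3)s
L_1(s) = (s + 3)(s + 1)s / [2] = (1/2)s^3 + 2s^2 + (3/2)s
L_2(s) = (s + 3)(s + 2)s / [-2] = -(1/2)s^3 - (5/2)s^2 - 3s
L_3(s) = (s + 3)(s + 2)(s + 1) / [6] = (1/6)s^3 + s^2 + (11/6)s + 1
h(s) = (-21)·L_0 + (-1)·L_1 + 1·L_2 + (-3)·L_3
  (-21)·L_0(s) = (7/2)s^3 + (21/2)s^2 + 7s
  (-1)·L_1(s) = -(1/2)s^3 - 2s^2 - (3/2)s
  1·L_2(s) = -(1/2)s^3 - (5/2)s^2 - 3s
  (-3)·L_3(s) = -(1/2)s^3 - 3s^2 - (11/2)s - 3
Adding term by term: 2s^3 + 3s^2 - 3s - 3

h(s) = 2s^3 + 3s^2 - 3s - 3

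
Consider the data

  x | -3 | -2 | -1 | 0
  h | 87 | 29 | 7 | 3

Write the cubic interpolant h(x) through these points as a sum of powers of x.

h(x) = -3x^3 - x + 3

Build the Lagrange basis polynomials:
L_0(x) = (x + 2)(x + 1)x / [-6] = -(1/6)x^3 - (1/2)x^2 - (1/3)x
L_1(x) = (x + 3)(x + 1)x / [2] = (1/2)x^3 + 2x^2 + (3/2)x
L_2(x) = (x + 3)(x + 2)x / [-2] = -(1/2)x^3 - (5/2)x^2 - 3x
L_3(x) = (x + 3)(x + 2)(x + 1) / [6] = (1/6)x^3 + x^2 + (11/6)x + 1
h(x) = 87·L_0 + 29·L_1 + 7·L_2 + 3·L_3
  87·L_0(x) = -(29/2)x^3 - (87/2)x^2 - 29x
  29·L_1(x) = (29/2)x^3 + 58x^2 + (87/2)x
  7·L_2(x) = -(7/2)x^3 - (35/2)x^2 - 21x
  3·L_3(x) = (1/2)x^3 + 3x^2 + (11/2)x + 3
Adding term by term: -3x^3 - x + 3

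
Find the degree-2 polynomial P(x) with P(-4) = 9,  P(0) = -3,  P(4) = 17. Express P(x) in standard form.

Build the Lagrange basis polynomials:
L_0(x) = x(x - 4) / [32] = (1/32)x^2 - (1/8)x
L_1(x) = (x + 4)(x - 4) / [-16] = -(1/16)x^2 + 1
L_2(x) = (x + 4)x / [32] = (1/32)x^2 + (1/8)x
P(x) = 9·L_0 + (-3)·L_1 + 17·L_2
  9·L_0(x) = (9/32)x^2 - (9/8)x
  (-3)·L_1(x) = (3/16)x^2 - 3
  17·L_2(x) = (17/32)x^2 + (17/8)x
Adding term by term: x^2 + x - 3

P(x) = x^2 + x - 3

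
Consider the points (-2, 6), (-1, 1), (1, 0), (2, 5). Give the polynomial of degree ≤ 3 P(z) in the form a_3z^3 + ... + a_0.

Newton's divided differences:
P[-2,-1] = (1 - 6) / (-1 - (-2)) = -5
P[-1,1] = (0 - 1) / (1 - (-1)) = -1/2
P[1,2] = (5 - 0) / (2 - 1) = 5
P[-2,-1,1] = (-1/2 - (-5)) / (1 - (-2)) = 3/2
P[-1,1,2] = (5 - (-1/2)) / (2 - (-1)) = 11/6
P[-2,-1,1,2] = (11/6 - 3/2) / (2 - (-2)) = 1/12
P(z) = 6 + (-5)·(z + 2) + (3/2)·(z + 2)(z + 1) + (1/12)·(z + 2)(z + 1)(z - 1)
Expanding: P(z) = (1/12)z^3 + (5/3)z^2 - (7/12)z - 7/6

P(z) = (1/12)z^3 + (5/3)z^2 - (7/12)z - 7/6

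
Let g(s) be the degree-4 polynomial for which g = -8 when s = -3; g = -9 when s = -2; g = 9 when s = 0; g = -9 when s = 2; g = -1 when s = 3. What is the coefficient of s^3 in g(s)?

7/30

L_0(s) = (s + 2)s(s - 2)(s - 3) / [90] = (1/90)s^4 - (1/30)s^3 - (2/45)s^2 + (2/15)s
L_1(s) = (s + 3)s(s - 2)(s - 3) / [-40] = -(1/40)s^4 + (1/20)s^3 + (9/40)s^2 - (9/20)s
L_2(s) = (s + 3)(s + 2)(s - 2)(s - 3) / [36] = (1/36)s^4 - (13/36)s^2 + 1
L_3(s) = (s + 3)(s + 2)s(s - 3) / [-40] = -(1/40)s^4 - (1/20)s^3 + (9/40)s^2 + (9/20)s
L_4(s) = (s + 3)(s + 2)s(s - 2) / [90] = (1/90)s^4 + (1/30)s^3 - (2/45)s^2 - (2/15)s
g(s) = (-8)·L_0 + (-9)·L_1 + 9·L_2 + (-9)·L_3 + (-1)·L_4
Only the coefficient of s^3 is needed; take it from each L_i and combine:
(-8)·(-1/30) + (-9)·(1/20) + 9·(0) + (-9)·(-1/20) + (-1)·(1/30) = 7/30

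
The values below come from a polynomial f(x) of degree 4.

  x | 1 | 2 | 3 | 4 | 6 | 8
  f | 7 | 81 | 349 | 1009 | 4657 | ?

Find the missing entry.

14049

The 5 known values determine f uniquely (degree ≤ 4).
Evaluate each Lagrange basis at x = 8:
L_0(8) = (6)·(5)·(4)·(2)/[(-1)·(-2)·(-3)·(-5)] = 8
L_1(8) = (7)·(5)·(4)·(2)/[(1)·(-1)·(-2)·(-4)] = -35
L_2(8) = (7)·(6)·(4)·(2)/[(2)·(1)·(-1)·(-3)] = 56
L_3(8) = (7)·(6)·(5)·(2)/[(3)·(2)·(1)·(-2)] = -35
L_4(8) = (7)·(6)·(5)·(4)/[(5)·(4)·(3)·(2)] = 7
Sum: 7·(8) + 81·(-35) + 349·(56) + 1009·(-35) + 4657·(7) = 14049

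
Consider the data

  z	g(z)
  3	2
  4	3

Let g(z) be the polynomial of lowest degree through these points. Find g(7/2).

5/2

Evaluate each Lagrange basis at z = 7/2:
L_0(7/2) = (-1/2)/[(-1)] = 1/2
L_1(7/2) = (1/2)/[(1)] = 1/2
Sum: 2·(1/2) + 3·(1/2) = 5/2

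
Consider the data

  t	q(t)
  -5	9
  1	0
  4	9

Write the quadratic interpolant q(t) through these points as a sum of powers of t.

Build the Lagrange basis polynomials:
L_0(t) = (t - 1)(t - 4) / [54] = (1/54)t^2 - (5/54)t + 2/27
L_1(t) = (t + 5)(t - 4) / [-18] = -(1/18)t^2 - (1/18)t + 10/9
L_2(t) = (t + 5)(t - 1) / [27] = (1/27)t^2 + (4/27)t - 5/27
q(t) = 9·L_0 + 0·L_1 + 9·L_2
  9·L_0(t) = (1/6)t^2 - (5/6)t + 2/3
  0·L_1(t) = 0
  9·L_2(t) = (1/3)t^2 + (4/3)t - 5/3
Adding term by term: (1/2)t^2 + (1/2)t - 1

q(t) = (1/2)t^2 + (1/2)t - 1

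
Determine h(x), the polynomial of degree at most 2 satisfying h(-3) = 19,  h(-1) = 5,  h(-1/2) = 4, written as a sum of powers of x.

h(x) = 2x^2 + x + 4

Build the Lagrange basis polynomials:
L_0(x) = (x + 1)(x + 1/2) / [5] = (1/5)x^2 + (3/10)x + 1/10
L_1(x) = (x + 3)(x + 1/2) / [-1] = -x^2 - (7/2)x - 3/2
L_2(x) = (x + 3)(x + 1) / [5/4] = (4/5)x^2 + (16/5)x + 12/5
h(x) = 19·L_0 + 5·L_1 + 4·L_2
  19·L_0(x) = (19/5)x^2 + (57/10)x + 19/10
  5·L_1(x) = -5x^2 - (35/2)x - 15/2
  4·L_2(x) = (16/5)x^2 + (64/5)x + 48/5
Adding term by term: 2x^2 + x + 4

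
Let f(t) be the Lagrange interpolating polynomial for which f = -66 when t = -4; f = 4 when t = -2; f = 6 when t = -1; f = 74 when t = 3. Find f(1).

L_0(1) = (3)·(2)·(-2)/[(-2)·(-3)·(-7)] = 2/7
L_1(1) = (5)·(2)·(-2)/[(2)·(-1)·(-5)] = -2
L_2(1) = (5)·(3)·(-2)/[(3)·(1)·(-4)] = 5/2
L_3(1) = (5)·(3)·(2)/[(7)·(5)·(4)] = 3/14
Sum: (-66)·(2/7) + 4·(-2) + 6·(5/2) + 74·(3/14) = 4

4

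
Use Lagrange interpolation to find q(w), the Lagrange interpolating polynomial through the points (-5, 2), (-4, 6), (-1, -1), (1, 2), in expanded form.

q(w) = (47/120)w^3 + (7/3)w^2 + (133/120)w - 11/6

L_0(w) = (w + 4)(w + 1)(w - 1) / [-24] = -(1/24)w^3 - (1/6)w^2 + (1/24)w + 1/6
L_1(w) = (w + 5)(w + 1)(w - 1) / [15] = (1/15)w^3 + (1/3)w^2 - (1/15)w - 1/3
L_2(w) = (w + 5)(w + 4)(w - 1) / [-24] = -(1/24)w^3 - (1/3)w^2 - (11/24)w + 5/6
L_3(w) = (w + 5)(w + 4)(w + 1) / [60] = (1/60)w^3 + (1/6)w^2 + (29/60)w + 1/3
q(w) = 2·L_0 + 6·L_1 + (-1)·L_2 + 2·L_3
  2·L_0(w) = -(1/12)w^3 - (1/3)w^2 + (1/12)w + 1/3
  6·L_1(w) = (2/5)w^3 + 2w^2 - (2/5)w - 2
  (-1)·L_2(w) = (1/24)w^3 + (1/3)w^2 + (11/24)w - 5/6
  2·L_3(w) = (1/30)w^3 + (1/3)w^2 + (29/30)w + 2/3
Adding term by term: (47/120)w^3 + (7/3)w^2 + (133/120)w - 11/6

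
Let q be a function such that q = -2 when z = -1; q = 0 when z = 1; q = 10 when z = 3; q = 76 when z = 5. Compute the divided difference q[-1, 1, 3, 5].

1

q[-1,1] = (0 - (-2)) / (1 - (-1)) = 1
q[1,3] = (10 - 0) / (3 - 1) = 5
q[3,5] = (76 - 10) / (5 - 3) = 33
q[-1,1,3] = (5 - 1) / (3 - (-1)) = 1
q[1,3,5] = (33 - 5) / (5 - 1) = 7
q[-1,1,3,5] = (7 - 1) / (5 - (-1)) = 1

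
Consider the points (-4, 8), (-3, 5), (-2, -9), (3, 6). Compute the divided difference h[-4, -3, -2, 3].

h[-4,-3] = (5 - 8) / (-3 - (-4)) = -3
h[-3,-2] = (-9 - 5) / (-2 - (-3)) = -14
h[-2,3] = (6 - (-9)) / (3 - (-2)) = 3
h[-4,-3,-2] = (-14 - (-3)) / (-2 - (-4)) = -11/2
h[-3,-2,3] = (3 - (-14)) / (3 - (-3)) = 17/6
h[-4,-3,-2,3] = (17/6 - (-11/2)) / (3 - (-4)) = 25/21

25/21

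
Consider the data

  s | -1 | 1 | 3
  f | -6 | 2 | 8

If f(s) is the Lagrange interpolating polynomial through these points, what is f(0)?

-7/4

Evaluate each Lagrange basis at s = 0:
L_0(0) = (-1)·(-3)/[(-2)·(-4)] = 3/8
L_1(0) = (1)·(-3)/[(2)·(-2)] = 3/4
L_2(0) = (1)·(-1)/[(4)·(2)] = -1/8
Sum: (-6)·(3/8) + 2·(3/4) + 8·(-1/8) = -7/4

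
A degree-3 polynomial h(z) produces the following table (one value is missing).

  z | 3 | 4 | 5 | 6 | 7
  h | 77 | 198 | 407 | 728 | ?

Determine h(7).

1185

The 4 known values determine h uniquely (degree ≤ 3).
Evaluate each Lagrange basis at z = 7:
L_0(7) = (3)·(2)·(1)/[(-1)·(-2)·(-3)] = -1
L_1(7) = (4)·(2)·(1)/[(1)·(-1)·(-2)] = 4
L_2(7) = (4)·(3)·(1)/[(2)·(1)·(-1)] = -6
L_3(7) = (4)·(3)·(2)/[(3)·(2)·(1)] = 4
Sum: 77·(-1) + 198·(4) + 407·(-6) + 728·(4) = 1185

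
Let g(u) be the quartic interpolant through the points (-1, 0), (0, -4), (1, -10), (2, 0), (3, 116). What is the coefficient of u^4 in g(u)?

3

The leading coefficient equals the top divided difference g[-1,0,1,2,3].
g[-1,0] = (-4 - 0) / (0 - (-1)) = -4
g[0,1] = (-10 - (-4)) / (1 - 0) = -6
g[1,2] = (0 - (-10)) / (2 - 1) = 10
g[2,3] = (116 - 0) / (3 - 2) = 116
g[-1,0,1] = (-6 - (-4)) / (1 - (-1)) = -1
g[0,1,2] = (10 - (-6)) / (2 - 0) = 8
g[1,2,3] = (116 - 10) / (3 - 1) = 53
g[-1,0,1,2] = (8 - (-1)) / (2 - (-1)) = 3
g[0,1,2,3] = (53 - 8) / (3 - 0) = 15
g[-1,0,1,2,3] = (15 - 3) / (3 - (-1)) = 3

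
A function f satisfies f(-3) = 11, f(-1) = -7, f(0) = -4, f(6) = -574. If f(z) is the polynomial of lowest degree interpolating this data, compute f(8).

-1276

Evaluate each Lagrange basis at z = 8:
L_0(8) = (9)·(8)·(2)/[(-2)·(-3)·(-9)] = -8/3
L_1(8) = (11)·(8)·(2)/[(2)·(-1)·(-7)] = 88/7
L_2(8) = (11)·(9)·(2)/[(3)·(1)·(-6)] = -11
L_3(8) = (11)·(9)·(8)/[(9)·(7)·(6)] = 44/21
Sum: 11·(-8/3) + (-7)·(88/7) + (-4)·(-11) + (-574)·(44/21) = -1276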